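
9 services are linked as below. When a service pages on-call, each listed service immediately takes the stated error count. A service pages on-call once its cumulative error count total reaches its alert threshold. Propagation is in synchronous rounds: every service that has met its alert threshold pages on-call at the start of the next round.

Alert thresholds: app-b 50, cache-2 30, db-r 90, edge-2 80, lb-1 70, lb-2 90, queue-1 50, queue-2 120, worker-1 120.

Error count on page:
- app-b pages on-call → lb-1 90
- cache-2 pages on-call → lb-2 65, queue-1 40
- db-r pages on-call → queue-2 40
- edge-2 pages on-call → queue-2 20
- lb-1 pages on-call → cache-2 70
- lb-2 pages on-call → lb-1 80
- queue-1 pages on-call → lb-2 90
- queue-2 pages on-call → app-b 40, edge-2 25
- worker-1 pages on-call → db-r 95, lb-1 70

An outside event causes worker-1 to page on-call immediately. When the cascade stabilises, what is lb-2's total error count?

Round 1 — worker-1 pages on-call (initial).
  db-r: +95 → 95 ≥ 90
  lb-1: +70 → 70 ≥ 70
Round 2 — db-r, lb-1 page on-call.
  cache-2: +70 → 70 ≥ 30
  queue-2: +40 → 40 < 120
Round 3 — cache-2 pages on-call.
  lb-2: +65 → 65 < 90
  queue-1: +40 → 40 < 50
No further pages.

65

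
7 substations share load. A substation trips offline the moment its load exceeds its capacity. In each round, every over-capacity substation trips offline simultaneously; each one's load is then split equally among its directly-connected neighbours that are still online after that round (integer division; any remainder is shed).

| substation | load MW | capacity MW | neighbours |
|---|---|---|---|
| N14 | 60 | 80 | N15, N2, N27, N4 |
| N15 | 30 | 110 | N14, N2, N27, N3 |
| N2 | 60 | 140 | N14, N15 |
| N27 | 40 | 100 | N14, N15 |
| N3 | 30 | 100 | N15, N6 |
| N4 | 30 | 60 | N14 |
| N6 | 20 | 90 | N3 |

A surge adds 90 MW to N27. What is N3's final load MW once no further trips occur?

Round 1 — N27 at 130 > 100. N27 trips offline.
  N27 sheds 130 MW to N14, N15: 65 each.
    N14: 60+65 = 125 > 80
    N15: 30+65 = 95 ≤ 110
Round 2 — N14 trips offline.
  N14 sheds 125 MW to N15, N2, N4: 41 each (2 lost).
    N15: 95+41 = 136 > 110
    N2: 60+41 = 101 ≤ 140
    N4: 30+41 = 71 > 60
Round 3 — N15, N4 trip offline.
  N15 sheds 136 MW to N2, N3: 68 each.
    N2: 101+68 = 169 > 140
    N3: 30+68 = 98 ≤ 100
  N4 sheds 71 MW: no online neighbours, lost.
Round 4 — N2 trips offline.
  N2 sheds 169 MW: no online neighbours, lost.
No further trips.

98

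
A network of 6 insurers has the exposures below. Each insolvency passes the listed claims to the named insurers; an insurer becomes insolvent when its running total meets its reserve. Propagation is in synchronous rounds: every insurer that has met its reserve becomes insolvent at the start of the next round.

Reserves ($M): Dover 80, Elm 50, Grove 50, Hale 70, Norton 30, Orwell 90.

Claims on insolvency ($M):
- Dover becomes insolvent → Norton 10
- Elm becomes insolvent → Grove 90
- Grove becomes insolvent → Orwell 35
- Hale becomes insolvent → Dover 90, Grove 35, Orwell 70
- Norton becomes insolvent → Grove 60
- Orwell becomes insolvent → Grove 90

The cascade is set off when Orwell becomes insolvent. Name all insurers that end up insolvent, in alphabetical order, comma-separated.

Grove, Orwell

Round 1 — Orwell becomes insolvent (initial).
  Grove: +90 → 90 ≥ 50
Round 2 — Grove becomes insolvent.
No further insolvencies.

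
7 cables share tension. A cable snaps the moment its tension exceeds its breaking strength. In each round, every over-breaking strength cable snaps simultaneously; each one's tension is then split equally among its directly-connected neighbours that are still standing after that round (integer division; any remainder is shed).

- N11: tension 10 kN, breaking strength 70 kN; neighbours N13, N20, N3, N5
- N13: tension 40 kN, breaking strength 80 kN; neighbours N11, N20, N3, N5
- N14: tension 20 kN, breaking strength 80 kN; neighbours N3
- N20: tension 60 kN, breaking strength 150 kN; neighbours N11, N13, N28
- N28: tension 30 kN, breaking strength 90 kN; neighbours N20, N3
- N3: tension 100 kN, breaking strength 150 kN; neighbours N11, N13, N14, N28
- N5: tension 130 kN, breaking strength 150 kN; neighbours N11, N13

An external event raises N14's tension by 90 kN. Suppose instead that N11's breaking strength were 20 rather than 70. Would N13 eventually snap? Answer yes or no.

With N11's breaking strength at 20:
Round 1 — N14 at 110 > 80. N14 snaps.
  N14 sheds 110 kN to N3: 110 each.
    N3: 100+110 = 210 > 150
Round 2 — N3 snaps.
  N3 sheds 210 kN to N11, N13, N28: 70 each.
    N11: 10+70 = 80 > 20
    N13: 40+70 = 110 > 80
    N28: 30+70 = 100 > 90
Round 3 — N11, N13, N28 snap.
  N11 sheds 80 kN to N20, N5: 40 each.
    N20: 60+40 = 100 ≤ 150
    N5: 130+40 = 170 > 150
  N13 sheds 110 kN to N20, N5: 55 each.
    N20: 100+55 = 155 > 150
    N5: 170+55 = 225 > 150
  N28 sheds 100 kN to N20: 100 each.
    N20: 155+100 = 255 > 150
Round 4 — N20, N5 snap.
  N20 sheds 255 kN: no online neighbours, lost.
  N5 sheds 225 kN: no online neighbours, lost.
No further breaks.

yes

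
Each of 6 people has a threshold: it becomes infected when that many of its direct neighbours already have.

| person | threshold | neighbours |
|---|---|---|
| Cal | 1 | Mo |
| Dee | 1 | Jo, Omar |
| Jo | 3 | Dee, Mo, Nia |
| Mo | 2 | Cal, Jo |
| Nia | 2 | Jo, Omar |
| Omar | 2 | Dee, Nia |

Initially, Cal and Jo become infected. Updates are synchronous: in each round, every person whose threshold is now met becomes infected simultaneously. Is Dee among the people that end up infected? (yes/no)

Round 1 — Cal, Jo become infected (initial).
Round 2 — checking thresholds:
  Dee: 1 of 2 neighbours ≥ 1, becomes infected.
  Mo: 2 of 2 neighbours ≥ 2, becomes infected.
  Nia: 1 of 2 neighbours < 2, holds.
Round 3 — no new infections; cascade stops.

yes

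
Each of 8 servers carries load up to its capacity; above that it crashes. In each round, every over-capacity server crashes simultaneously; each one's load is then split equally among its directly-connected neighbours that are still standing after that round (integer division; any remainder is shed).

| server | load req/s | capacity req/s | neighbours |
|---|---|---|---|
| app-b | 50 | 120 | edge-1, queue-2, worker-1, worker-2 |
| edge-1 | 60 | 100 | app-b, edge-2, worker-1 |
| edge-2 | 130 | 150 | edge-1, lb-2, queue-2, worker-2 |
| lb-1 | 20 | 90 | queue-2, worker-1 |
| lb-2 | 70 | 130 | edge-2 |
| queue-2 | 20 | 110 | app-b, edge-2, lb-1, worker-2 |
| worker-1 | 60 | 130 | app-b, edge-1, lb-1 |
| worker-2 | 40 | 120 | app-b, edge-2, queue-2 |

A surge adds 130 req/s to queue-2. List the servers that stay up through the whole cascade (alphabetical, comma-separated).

lb-2

Round 1 — queue-2 at 150 > 110. queue-2 crashes.
  queue-2 sheds 150 req/s to app-b, edge-2, lb-1, worker-2: 37 each (2 lost).
    app-b: 50+37 = 87 ≤ 120
    edge-2: 130+37 = 167 > 150
    lb-1: 20+37 = 57 ≤ 90
    worker-2: 40+37 = 77 ≤ 120
Round 2 — edge-2 crashes.
  edge-2 sheds 167 req/s to edge-1, lb-2, worker-2: 55 each (2 lost).
    edge-1: 60+55 = 115 > 100
    lb-2: 70+55 = 125 ≤ 130
    worker-2: 77+55 = 132 > 120
Round 3 — edge-1, worker-2 crash.
  edge-1 sheds 115 req/s to app-b, worker-1: 57 each (1 lost).
    app-b: 87+57 = 144 > 120
    worker-1: 60+57 = 117 ≤ 130
  worker-2 sheds 132 req/s to app-b: 132 each.
    app-b: 144+132 = 276 > 120
Round 4 — app-b crashes.
  app-b sheds 276 req/s to worker-1: 276 each.
    worker-1: 117+276 = 393 > 130
Round 5 — worker-1 crashes.
  worker-1 sheds 393 req/s to lb-1: 393 each.
    lb-1: 57+393 = 450 > 90
Round 6 — lb-1 crashes.
  lb-1 sheds 450 req/s: no online neighbours, lost.
No further crashes.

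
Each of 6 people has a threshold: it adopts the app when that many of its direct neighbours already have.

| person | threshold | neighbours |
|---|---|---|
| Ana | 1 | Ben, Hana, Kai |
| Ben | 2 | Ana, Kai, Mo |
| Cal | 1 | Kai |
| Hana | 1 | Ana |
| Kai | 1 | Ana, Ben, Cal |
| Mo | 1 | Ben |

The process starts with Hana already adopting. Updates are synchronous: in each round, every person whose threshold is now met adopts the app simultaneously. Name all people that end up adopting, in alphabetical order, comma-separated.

Round 1 — Hana adopts the app (initial).
Round 2 — checking thresholds:
  Ana: 1 of 3 neighbours ≥ 1, adopts the app.
Round 3 — checking thresholds:
  Ben: 1 of 3 neighbours < 2, below threshold.
  Kai: 1 of 3 neighbours ≥ 1, adopts the app.
Round 4 — checking thresholds:
  Ben: 2 of 3 neighbours ≥ 2, adopts the app.
  Cal: 1 of 1 neighbours ≥ 1, adopts the app.
Round 5 — checking thresholds:
  Mo: 1 of 1 neighbours ≥ 1, adopts the app.
Round 6 — no new adoptions; cascade stops.

Ana, Ben, Cal, Hana, Kai, Mo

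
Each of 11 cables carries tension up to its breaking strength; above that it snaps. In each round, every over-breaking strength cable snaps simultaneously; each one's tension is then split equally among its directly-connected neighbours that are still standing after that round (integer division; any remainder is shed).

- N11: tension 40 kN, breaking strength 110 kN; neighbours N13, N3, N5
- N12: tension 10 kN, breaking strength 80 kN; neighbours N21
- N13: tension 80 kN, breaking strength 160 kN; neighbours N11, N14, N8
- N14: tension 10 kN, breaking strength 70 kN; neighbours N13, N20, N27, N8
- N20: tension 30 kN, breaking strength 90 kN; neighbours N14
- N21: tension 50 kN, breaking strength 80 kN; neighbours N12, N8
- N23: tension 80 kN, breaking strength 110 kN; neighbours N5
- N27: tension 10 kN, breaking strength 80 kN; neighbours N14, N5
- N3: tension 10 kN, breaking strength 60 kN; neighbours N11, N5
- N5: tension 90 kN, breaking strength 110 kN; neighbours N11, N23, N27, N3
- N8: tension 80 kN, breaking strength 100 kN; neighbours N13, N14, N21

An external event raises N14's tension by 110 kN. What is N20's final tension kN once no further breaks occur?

Round 1 — N14 at 120 > 70. N14 snaps.
  N14 sheds 120 kN to N13, N20, N27, N8: 30 each.
    N13: 80+30 = 110 ≤ 160
    N20: 30+30 = 60 ≤ 90
    N27: 10+30 = 40 ≤ 80
    N8: 80+30 = 110 > 100
Round 2 — N8 snaps.
  N8 sheds 110 kN to N13, N21: 55 each.
    N13: 110+55 = 165 > 160
    N21: 50+55 = 105 > 80
Round 3 — N13, N21 snap.
  N13 sheds 165 kN to N11: 165 each.
    N11: 40+165 = 205 > 110
  N21 sheds 105 kN to N12: 105 each.
    N12: 10+105 = 115 > 80
Round 4 — N11, N12 snap.
  N11 sheds 205 kN to N3, N5: 102 each (1 lost).
    N3: 10+102 = 112 > 60
    N5: 90+102 = 192 > 110
  N12 sheds 115 kN: no online neighbours, lost.
Round 5 — N3, N5 snap.
  N3 sheds 112 kN: no online neighbours, lost.
  N5 sheds 192 kN to N23, N27: 96 each.
    N23: 80+96 = 176 > 110
    N27: 40+96 = 136 > 80
Round 6 — N23, N27 snap.
  N23 sheds 176 kN: no online neighbours, lost.
  N27 sheds 136 kN: no online neighbours, lost.
No further breaks.

60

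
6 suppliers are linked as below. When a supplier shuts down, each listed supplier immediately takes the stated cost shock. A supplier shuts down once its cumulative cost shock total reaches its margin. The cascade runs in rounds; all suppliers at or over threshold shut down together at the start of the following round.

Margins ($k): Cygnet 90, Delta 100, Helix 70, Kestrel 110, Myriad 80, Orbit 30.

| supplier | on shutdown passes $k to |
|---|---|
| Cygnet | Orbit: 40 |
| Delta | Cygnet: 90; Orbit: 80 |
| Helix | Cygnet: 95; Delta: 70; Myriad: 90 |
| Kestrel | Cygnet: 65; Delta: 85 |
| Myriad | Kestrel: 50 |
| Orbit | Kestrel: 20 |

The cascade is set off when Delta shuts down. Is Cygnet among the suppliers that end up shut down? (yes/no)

Round 1 — Delta shuts down (initial).
  Cygnet: +90 → 90 ≥ 90
  Orbit: +80 → 80 ≥ 30
Round 2 — Cygnet, Orbit shut down.
  Kestrel: +20 → 20 < 110
No further shutdowns.

yes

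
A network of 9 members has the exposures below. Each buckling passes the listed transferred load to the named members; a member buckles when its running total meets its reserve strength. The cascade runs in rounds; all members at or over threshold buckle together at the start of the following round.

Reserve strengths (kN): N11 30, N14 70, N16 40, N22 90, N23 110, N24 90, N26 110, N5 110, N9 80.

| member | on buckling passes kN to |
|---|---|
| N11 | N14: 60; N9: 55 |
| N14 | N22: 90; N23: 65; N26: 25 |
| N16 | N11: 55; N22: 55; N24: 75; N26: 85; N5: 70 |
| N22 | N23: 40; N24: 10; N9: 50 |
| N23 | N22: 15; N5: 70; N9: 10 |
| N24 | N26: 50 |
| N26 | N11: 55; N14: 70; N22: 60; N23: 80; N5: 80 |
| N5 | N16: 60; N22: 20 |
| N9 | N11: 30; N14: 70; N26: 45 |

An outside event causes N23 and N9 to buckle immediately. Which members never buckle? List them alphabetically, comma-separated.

Round 1 — N23, N9 buckle (initial).
  N11: +30 → 30 ≥ 30
  N14: +70 → 70 ≥ 70
  N22: +15 → 15 < 90
  N26: +45 → 45 < 110
  N5: +70 → 70 < 110
Round 2 — N11, N14 buckle.
  N22: +90 → 105 ≥ 90
  N26: +25 → 70 < 110
Round 3 — N22 buckles.
  N24: +10 → 10 < 90
No further bucklings.

N16, N24, N26, N5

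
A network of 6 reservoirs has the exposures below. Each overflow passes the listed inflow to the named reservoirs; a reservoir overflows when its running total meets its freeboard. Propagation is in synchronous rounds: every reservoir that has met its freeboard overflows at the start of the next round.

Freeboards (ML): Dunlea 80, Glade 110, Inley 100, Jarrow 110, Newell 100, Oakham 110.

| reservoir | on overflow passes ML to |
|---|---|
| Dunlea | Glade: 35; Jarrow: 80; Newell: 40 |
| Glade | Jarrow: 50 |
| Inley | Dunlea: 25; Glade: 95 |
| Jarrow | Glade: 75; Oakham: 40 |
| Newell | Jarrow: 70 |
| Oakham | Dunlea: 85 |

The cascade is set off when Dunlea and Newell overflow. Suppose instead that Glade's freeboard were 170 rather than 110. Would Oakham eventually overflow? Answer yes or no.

With Glade's freeboard at 170:
Round 1 — Dunlea, Newell overflow (initial).
  Glade: +35 → 35 < 170
  Jarrow: +80+70 → 150 ≥ 110
Round 2 — Jarrow overflows.
  Glade: +75 → 110 < 170
  Oakham: +40 → 40 < 110
No further overflows.

no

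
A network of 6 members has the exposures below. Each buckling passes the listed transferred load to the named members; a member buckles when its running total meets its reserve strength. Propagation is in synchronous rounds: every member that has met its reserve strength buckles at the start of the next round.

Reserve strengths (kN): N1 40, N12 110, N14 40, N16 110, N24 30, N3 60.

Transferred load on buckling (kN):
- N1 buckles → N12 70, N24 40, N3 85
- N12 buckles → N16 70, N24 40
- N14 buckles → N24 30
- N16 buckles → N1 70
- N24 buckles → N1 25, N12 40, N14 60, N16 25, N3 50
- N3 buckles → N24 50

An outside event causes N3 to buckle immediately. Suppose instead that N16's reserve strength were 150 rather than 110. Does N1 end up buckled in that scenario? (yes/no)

no

With N16's reserve strength at 150:
Round 1 — N3 buckles (initial).
  N24: +50 → 50 ≥ 30
Round 2 — N24 buckles.
  N1: +25 → 25 < 40
  N12: +40 → 40 < 110
  N14: +60 → 60 ≥ 40
  N16: +25 → 25 < 150
Round 3 — N14 buckles.
No further bucklings.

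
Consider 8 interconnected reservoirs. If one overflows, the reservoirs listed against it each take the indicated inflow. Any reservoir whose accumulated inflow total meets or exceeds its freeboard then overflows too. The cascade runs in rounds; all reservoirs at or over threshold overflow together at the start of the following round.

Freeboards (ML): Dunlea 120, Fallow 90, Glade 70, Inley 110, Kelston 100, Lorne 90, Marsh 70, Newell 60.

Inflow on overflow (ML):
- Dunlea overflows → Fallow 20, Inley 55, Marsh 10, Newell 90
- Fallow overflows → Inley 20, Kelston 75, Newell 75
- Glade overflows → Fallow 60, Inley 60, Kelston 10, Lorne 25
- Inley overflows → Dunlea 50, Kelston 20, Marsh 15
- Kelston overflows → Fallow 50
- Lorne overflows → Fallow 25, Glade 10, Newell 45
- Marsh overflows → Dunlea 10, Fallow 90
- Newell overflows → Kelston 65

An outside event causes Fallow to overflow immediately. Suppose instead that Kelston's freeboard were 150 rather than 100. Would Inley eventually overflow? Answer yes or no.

no

With Kelston's freeboard at 150:
Round 1 — Fallow overflows (initial).
  Inley: +20 → 20 < 110
  Kelston: +75 → 75 < 150
  Newell: +75 → 75 ≥ 60
Round 2 — Newell overflows.
  Kelston: +65 → 140 < 150
No further overflows.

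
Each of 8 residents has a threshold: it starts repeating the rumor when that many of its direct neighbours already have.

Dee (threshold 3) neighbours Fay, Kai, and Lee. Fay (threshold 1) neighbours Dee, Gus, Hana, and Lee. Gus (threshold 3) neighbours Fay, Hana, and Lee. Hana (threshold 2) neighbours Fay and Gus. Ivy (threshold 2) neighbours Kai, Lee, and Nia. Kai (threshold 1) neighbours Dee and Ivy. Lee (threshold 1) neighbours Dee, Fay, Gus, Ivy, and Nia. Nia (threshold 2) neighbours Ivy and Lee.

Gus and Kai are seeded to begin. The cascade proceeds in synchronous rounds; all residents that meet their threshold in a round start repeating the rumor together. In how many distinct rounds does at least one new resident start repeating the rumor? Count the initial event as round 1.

4

Round 1 — Gus, Kai start repeating the rumor (initial).
Round 2 — checking thresholds:
  Dee: 1 of 3 neighbours < 3, below threshold.
  Fay: 1 of 4 neighbours ≥ 1, starts repeating the rumor.
  Hana: 1 of 2 neighbours < 2, below threshold.
  Ivy: 1 of 3 neighbours < 2, below threshold.
  Lee: 1 of 5 neighbours ≥ 1, starts repeating the rumor.
Round 3 — checking thresholds:
  Dee: 3 of 3 neighbours ≥ 3, starts repeating the rumor.
  Hana: 2 of 2 neighbours ≥ 2, starts repeating the rumor.
  Ivy: 2 of 3 neighbours ≥ 2, starts repeating the rumor.
  Nia: 1 of 2 neighbours < 2, below threshold.
Round 4 — checking thresholds:
  Nia: 2 of 2 neighbours ≥ 2, starts repeating the rumor.
Round 5 — no new spreads; cascade stops.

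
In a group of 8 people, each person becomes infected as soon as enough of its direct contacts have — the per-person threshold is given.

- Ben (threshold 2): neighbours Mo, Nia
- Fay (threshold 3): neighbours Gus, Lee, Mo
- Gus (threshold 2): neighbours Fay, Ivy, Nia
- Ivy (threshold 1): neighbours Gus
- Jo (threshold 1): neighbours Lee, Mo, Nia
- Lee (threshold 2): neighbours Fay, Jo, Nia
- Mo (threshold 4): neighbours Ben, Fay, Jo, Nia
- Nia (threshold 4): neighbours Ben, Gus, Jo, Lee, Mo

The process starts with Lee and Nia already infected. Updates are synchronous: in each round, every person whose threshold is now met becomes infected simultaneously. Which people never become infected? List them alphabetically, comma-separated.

Ben, Fay, Gus, Ivy, Mo

Round 1 — Lee, Nia become infected (initial).
Round 2 — checking thresholds:
  Ben: 1 of 2 neighbours < 2, below threshold.
  Fay: 1 of 3 neighbours < 3, below threshold.
  Gus: 1 of 3 neighbours < 2, below threshold.
  Jo: 2 of 3 neighbours ≥ 1, becomes infected.
  Mo: 1 of 4 neighbours < 4, below threshold.
Round 3 — no new infections; cascade stops.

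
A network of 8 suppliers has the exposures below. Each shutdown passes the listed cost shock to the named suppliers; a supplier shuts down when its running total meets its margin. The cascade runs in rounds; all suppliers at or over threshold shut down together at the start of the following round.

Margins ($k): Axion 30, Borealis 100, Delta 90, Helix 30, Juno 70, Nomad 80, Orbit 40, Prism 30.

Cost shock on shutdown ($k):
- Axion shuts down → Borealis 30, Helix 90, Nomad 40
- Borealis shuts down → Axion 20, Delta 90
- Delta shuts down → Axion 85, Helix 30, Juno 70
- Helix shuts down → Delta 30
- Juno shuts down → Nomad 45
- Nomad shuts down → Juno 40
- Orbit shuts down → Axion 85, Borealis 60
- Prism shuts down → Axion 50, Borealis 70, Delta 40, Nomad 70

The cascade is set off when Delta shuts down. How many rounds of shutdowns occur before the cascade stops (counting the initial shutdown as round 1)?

3

Round 1 — Delta shuts down (initial).
  Axion: +85 → 85 ≥ 30
  Helix: +30 → 30 ≥ 30
  Juno: +70 → 70 ≥ 70
Round 2 — Axion, Helix, Juno shut down.
  Borealis: +30 → 30 < 100
  Nomad: +40+45 → 85 ≥ 80
Round 3 — Nomad shuts down.
No further shutdowns.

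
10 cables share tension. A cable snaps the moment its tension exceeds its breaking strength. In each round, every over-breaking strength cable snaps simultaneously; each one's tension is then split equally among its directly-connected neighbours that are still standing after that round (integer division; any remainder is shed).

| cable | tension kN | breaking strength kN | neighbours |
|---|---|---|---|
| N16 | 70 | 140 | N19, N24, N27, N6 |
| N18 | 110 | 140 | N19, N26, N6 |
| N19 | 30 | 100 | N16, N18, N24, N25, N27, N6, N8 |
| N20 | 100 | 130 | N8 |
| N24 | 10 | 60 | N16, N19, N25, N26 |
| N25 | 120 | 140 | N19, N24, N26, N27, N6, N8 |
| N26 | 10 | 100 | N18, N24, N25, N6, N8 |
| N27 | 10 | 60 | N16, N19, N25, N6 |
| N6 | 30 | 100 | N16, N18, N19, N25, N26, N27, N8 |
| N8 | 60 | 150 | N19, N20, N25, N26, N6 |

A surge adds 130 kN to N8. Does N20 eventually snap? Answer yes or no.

Round 1 — N8 at 190 > 150. N8 snaps.
  N8 sheds 190 kN to N19, N20, N25, N26, N6: 38 each.
    N19: 30+38 = 68 ≤ 100
    N20: 100+38 = 138 > 130
    N25: 120+38 = 158 > 140
    N26: 10+38 = 48 ≤ 100
    N6: 30+38 = 68 ≤ 100
Round 2 — N20, N25 snap.
  N20 sheds 138 kN: no online neighbours, lost.
  N25 sheds 158 kN to N19, N24, N26, N27, N6: 31 each (3 lost).
    N19: 68+31 = 99 ≤ 100
    N24: 10+31 = 41 ≤ 60
    N26: 48+31 = 79 ≤ 100
    N27: 10+31 = 41 ≤ 60
    N6: 68+31 = 99 ≤ 100
No further breaks.

yes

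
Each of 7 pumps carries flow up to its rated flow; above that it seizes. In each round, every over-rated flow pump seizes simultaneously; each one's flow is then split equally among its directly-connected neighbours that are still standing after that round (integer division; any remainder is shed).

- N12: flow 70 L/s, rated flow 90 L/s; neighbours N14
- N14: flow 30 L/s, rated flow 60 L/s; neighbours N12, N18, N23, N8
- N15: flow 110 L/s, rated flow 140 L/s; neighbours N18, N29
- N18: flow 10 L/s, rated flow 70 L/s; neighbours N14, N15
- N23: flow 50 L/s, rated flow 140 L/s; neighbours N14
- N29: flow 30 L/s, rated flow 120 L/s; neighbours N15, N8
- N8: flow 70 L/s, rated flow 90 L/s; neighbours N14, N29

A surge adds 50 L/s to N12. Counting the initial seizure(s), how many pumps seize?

6

Round 1 — N12 at 120 > 90. N12 seizes.
  N12 sheds 120 L/s to N14: 120 each.
    N14: 30+120 = 150 > 60
Round 2 — N14 seizes.
  N14 sheds 150 L/s to N18, N23, N8: 50 each.
    N18: 10+50 = 60 ≤ 70
    N23: 50+50 = 100 ≤ 140
    N8: 70+50 = 120 > 90
Round 3 — N8 seizes.
  N8 sheds 120 L/s to N29: 120 each.
    N29: 30+120 = 150 > 120
Round 4 — N29 seizes.
  N29 sheds 150 L/s to N15: 150 each.
    N15: 110+150 = 260 > 140
Round 5 — N15 seizes.
  N15 sheds 260 L/s to N18: 260 each.
    N18: 60+260 = 320 > 70
Round 6 — N18 seizes.
  N18 sheds 320 L/s: no online neighbours, lost.
No further seizures.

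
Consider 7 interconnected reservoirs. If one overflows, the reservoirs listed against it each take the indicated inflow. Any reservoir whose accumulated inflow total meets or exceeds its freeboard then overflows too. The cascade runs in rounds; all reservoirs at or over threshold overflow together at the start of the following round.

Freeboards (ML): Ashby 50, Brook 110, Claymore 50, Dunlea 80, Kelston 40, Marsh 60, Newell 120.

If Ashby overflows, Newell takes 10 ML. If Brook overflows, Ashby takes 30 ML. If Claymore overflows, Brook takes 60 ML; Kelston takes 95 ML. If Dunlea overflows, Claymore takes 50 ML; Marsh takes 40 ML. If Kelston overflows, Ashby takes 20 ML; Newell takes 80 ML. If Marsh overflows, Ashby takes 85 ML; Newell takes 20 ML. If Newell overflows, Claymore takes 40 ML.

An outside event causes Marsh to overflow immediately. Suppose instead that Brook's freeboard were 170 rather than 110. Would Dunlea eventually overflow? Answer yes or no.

With Brook's freeboard at 170:
Round 1 — Marsh overflows (initial).
  Ashby: +85 → 85 ≥ 50
  Newell: +20 → 20 < 120
Round 2 — Ashby overflows.
  Newell: +10 → 30 < 120
No further overflows.

no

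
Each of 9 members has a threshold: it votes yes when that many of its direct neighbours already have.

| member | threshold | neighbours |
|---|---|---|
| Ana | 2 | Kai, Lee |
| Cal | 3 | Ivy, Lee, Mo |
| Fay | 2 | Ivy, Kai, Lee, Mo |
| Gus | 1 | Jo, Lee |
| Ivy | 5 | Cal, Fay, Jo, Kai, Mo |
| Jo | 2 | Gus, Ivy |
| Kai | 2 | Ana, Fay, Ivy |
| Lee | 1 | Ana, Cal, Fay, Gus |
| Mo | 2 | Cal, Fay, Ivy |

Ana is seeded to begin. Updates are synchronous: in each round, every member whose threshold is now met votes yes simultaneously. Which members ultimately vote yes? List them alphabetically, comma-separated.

Round 1 — Ana votes yes (initial).
Round 2 — checking thresholds:
  Kai: 1 of 3 neighbours < 2, below threshold.
  Lee: 1 of 4 neighbours ≥ 1, votes yes.
Round 3 — checking thresholds:
  Cal: 1 of 3 neighbours < 3, below threshold.
  Fay: 1 of 4 neighbours < 2, below threshold.
  Gus: 1 of 2 neighbours ≥ 1, votes yes.
  Kai: 1 of 3 neighbours < 2, below threshold.
Round 4 — no new yes votes; cascade stops.

Ana, Gus, Lee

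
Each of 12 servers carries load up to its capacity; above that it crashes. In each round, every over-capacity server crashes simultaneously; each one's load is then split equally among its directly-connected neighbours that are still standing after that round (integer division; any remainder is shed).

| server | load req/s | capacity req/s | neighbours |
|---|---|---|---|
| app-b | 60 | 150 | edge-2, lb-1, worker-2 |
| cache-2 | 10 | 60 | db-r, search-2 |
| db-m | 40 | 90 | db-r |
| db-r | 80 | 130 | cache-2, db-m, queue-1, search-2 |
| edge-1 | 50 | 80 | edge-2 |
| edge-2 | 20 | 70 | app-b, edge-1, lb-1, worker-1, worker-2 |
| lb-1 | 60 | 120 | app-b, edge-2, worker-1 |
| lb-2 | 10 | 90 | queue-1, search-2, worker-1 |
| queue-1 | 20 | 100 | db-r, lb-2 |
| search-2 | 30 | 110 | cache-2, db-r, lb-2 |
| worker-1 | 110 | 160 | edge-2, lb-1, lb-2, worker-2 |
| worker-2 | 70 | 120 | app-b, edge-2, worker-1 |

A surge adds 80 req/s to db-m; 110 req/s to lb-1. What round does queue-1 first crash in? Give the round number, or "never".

Round 1 — db-m at 120 > 90; lb-1 at 170 > 120. db-m, lb-1 crash.
  db-m sheds 120 req/s to db-r: 120 each.
    db-r: 80+120 = 200 > 130
  lb-1 sheds 170 req/s to app-b, edge-2, worker-1: 56 each (2 lost).
    app-b: 60+56 = 116 ≤ 150
    edge-2: 20+56 = 76 > 70
    worker-1: 110+56 = 166 > 160
Round 2 — db-r, edge-2, worker-1 crash.
  db-r sheds 200 req/s to cache-2, queue-1, search-2: 66 each (2 lost).
    cache-2: 10+66 = 76 > 60
    queue-1: 20+66 = 86 ≤ 100
    search-2: 30+66 = 96 ≤ 110
  edge-2 sheds 76 req/s to app-b, edge-1, worker-2: 25 each (1 lost).
    app-b: 116+25 = 141 ≤ 150
    edge-1: 50+25 = 75 ≤ 80
    worker-2: 70+25 = 95 ≤ 120
  worker-1 sheds 166 req/s to lb-2, worker-2: 83 each.
    lb-2: 10+83 = 93 > 90
    worker-2: 95+83 = 178 > 120
Round 3 — cache-2, lb-2, worker-2 crash.
  cache-2 sheds 76 req/s to search-2: 76 each.
    search-2: 96+76 = 172 > 110
  lb-2 sheds 93 req/s to queue-1, search-2: 46 each (1 lost).
    queue-1: 86+46 = 132 > 100
    search-2: 172+46 = 218 > 110
  worker-2 sheds 178 req/s to app-b: 178 each.
    app-b: 141+178 = 319 > 150
Round 4 — app-b, queue-1, search-2 crash.
  app-b sheds 319 req/s: no online neighbours, lost.
  queue-1 sheds 132 req/s: no online neighbours, lost.
  search-2 sheds 218 req/s: no online neighbours, lost.
No further crashes.

4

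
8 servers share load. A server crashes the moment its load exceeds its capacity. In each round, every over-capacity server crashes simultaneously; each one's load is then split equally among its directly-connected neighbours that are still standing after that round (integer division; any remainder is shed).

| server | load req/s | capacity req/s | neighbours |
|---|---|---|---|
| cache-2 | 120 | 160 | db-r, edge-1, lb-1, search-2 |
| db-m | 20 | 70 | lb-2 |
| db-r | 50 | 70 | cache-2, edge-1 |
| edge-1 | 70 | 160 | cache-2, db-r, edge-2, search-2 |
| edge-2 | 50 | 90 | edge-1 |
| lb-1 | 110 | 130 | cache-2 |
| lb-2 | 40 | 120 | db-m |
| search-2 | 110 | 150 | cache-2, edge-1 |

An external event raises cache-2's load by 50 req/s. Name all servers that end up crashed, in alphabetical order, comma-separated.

cache-2, db-r, edge-1, edge-2, lb-1, search-2

Round 1 — cache-2 at 170 > 160. cache-2 crashes.
  cache-2 sheds 170 req/s to db-r, edge-1, lb-1, search-2: 42 each (2 lost).
    db-r: 50+42 = 92 > 70
    edge-1: 70+42 = 112 ≤ 160
    lb-1: 110+42 = 152 > 130
    search-2: 110+42 = 152 > 150
Round 2 — db-r, lb-1, search-2 crash.
  db-r sheds 92 req/s to edge-1: 92 each.
    edge-1: 112+92 = 204 > 160
  lb-1 sheds 152 req/s: no online neighbours, lost.
  search-2 sheds 152 req/s to edge-1: 152 each.
    edge-1: 204+152 = 356 > 160
Round 3 — edge-1 crashes.
  edge-1 sheds 356 req/s to edge-2: 356 each.
    edge-2: 50+356 = 406 > 90
Round 4 — edge-2 crashes.
  edge-2 sheds 406 req/s: no online neighbours, lost.
No further crashes.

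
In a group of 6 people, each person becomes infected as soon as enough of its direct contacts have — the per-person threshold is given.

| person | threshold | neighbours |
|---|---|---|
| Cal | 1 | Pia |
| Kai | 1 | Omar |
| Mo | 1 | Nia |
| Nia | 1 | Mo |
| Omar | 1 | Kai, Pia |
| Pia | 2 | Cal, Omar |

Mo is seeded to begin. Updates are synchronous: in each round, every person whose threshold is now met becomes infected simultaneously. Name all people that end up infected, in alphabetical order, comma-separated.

Mo, Nia

Round 1 — Mo becomes infected (initial).
Round 2 — checking thresholds:
  Nia: 1 of 1 neighbours ≥ 1, becomes infected.
Round 3 — no new infections; cascade stops.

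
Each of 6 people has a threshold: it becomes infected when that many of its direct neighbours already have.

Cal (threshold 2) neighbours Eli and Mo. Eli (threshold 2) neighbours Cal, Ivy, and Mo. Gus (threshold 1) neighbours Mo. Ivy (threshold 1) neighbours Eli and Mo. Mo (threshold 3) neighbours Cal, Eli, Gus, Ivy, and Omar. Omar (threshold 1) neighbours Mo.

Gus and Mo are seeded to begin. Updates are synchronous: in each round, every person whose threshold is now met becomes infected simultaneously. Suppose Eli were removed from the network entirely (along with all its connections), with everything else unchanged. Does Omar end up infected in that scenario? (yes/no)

With Eli removed:
Round 1 — Gus, Mo become infected (initial).
Round 2 — checking thresholds:
  Cal: 1 of 1 neighbours < 2, below threshold.
  Ivy: 1 of 1 neighbours ≥ 1, becomes infected.
  Omar: 1 of 1 neighbours ≥ 1, becomes infected.
Round 3 — no new infections; cascade stops.

yes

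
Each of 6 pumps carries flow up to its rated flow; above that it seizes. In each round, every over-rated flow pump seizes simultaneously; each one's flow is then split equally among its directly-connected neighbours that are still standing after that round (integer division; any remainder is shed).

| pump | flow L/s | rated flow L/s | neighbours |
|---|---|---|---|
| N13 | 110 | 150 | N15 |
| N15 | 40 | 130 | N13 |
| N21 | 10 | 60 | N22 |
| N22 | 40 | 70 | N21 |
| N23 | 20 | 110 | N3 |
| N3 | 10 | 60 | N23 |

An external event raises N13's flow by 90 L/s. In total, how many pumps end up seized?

Round 1 — N13 at 200 > 150. N13 seizes.
  N13 sheds 200 L/s to N15: 200 each.
    N15: 40+200 = 240 > 130
Round 2 — N15 seizes.
  N15 sheds 240 L/s: no online neighbours, lost.
No further seizures.

2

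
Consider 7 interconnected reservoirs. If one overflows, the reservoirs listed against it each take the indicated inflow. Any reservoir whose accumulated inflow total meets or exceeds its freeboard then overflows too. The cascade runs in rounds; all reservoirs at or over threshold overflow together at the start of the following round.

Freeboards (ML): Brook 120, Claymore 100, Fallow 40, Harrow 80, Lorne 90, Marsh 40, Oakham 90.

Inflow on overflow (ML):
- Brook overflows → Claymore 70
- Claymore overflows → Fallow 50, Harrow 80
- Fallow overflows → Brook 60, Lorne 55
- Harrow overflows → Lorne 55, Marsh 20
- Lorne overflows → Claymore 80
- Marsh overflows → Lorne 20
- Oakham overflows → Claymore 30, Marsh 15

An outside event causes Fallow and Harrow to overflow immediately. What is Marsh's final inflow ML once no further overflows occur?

Round 1 — Fallow, Harrow overflow (initial).
  Brook: +60 → 60 < 120
  Lorne: +55+55 → 110 ≥ 90
  Marsh: +20 → 20 < 40
Round 2 — Lorne overflows.
  Claymore: +80 → 80 < 100
No further overflows.

20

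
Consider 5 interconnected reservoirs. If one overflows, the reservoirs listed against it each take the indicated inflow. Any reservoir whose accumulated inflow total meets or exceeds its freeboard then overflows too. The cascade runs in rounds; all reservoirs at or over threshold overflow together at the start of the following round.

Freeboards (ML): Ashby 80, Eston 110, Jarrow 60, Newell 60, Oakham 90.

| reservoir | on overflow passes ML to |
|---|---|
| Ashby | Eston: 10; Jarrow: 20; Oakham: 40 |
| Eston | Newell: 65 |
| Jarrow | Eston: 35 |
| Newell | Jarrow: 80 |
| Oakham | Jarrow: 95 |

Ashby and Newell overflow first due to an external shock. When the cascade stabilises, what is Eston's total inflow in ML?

Round 1 — Ashby, Newell overflow (initial).
  Eston: +10 → 10 < 110
  Jarrow: +20+80 → 100 ≥ 60
  Oakham: +40 → 40 < 90
Round 2 — Jarrow overflows.
  Eston: +35 → 45 < 110
No further overflows.

45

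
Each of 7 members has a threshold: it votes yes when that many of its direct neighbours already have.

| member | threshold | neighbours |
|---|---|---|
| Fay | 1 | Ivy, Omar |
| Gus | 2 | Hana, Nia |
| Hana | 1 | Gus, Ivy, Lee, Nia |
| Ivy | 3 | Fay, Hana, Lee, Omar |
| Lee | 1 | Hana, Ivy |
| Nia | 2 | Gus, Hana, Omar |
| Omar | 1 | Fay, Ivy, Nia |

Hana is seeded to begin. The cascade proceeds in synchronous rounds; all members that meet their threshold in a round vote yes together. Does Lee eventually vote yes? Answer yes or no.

Round 1 — Hana votes yes (initial).
Round 2 — checking thresholds:
  Gus: 1 of 2 neighbours < 2, not yet.
  Ivy: 1 of 4 neighbours < 3, not yet.
  Lee: 1 of 2 neighbours ≥ 1, votes yes.
  Nia: 1 of 3 neighbours < 2, not yet.
Round 3 — no new yes votes; cascade stops.

yes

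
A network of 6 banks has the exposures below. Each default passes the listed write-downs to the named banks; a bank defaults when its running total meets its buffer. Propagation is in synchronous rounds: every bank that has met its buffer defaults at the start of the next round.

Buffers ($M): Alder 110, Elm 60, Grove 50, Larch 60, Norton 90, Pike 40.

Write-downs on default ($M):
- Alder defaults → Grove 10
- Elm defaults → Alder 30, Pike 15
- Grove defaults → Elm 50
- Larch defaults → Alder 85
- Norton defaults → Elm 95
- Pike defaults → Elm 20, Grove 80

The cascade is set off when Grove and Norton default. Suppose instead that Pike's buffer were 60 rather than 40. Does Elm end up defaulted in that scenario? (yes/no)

yes

With Pike's buffer at 60:
Round 1 — Grove, Norton default (initial).
  Elm: +50+95 → 145 ≥ 60
Round 2 — Elm defaults.
  Alder: +30 → 30 < 110
  Pike: +15 → 15 < 60
No further defaults.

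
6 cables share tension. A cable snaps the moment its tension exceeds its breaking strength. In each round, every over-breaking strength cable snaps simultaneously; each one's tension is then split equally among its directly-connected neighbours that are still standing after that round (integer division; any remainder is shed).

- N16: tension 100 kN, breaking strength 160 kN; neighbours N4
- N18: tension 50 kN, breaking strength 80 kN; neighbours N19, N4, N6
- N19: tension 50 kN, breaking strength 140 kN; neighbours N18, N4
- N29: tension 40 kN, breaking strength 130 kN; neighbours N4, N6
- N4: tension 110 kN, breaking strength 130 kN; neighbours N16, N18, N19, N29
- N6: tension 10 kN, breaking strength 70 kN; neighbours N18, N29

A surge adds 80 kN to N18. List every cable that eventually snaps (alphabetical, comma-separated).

Round 1 — N18 at 130 > 80. N18 snaps.
  N18 sheds 130 kN to N19, N4, N6: 43 each (1 lost).
    N19: 50+43 = 93 ≤ 140
    N4: 110+43 = 153 > 130
    N6: 10+43 = 53 ≤ 70
Round 2 — N4 snaps.
  N4 sheds 153 kN to N16, N19, N29: 51 each.
    N16: 100+51 = 151 ≤ 160
    N19: 93+51 = 144 > 140
    N29: 40+51 = 91 ≤ 130
Round 3 — N19 snaps.
  N19 sheds 144 kN: no online neighbours, lost.
No further breaks.

N18, N19, N4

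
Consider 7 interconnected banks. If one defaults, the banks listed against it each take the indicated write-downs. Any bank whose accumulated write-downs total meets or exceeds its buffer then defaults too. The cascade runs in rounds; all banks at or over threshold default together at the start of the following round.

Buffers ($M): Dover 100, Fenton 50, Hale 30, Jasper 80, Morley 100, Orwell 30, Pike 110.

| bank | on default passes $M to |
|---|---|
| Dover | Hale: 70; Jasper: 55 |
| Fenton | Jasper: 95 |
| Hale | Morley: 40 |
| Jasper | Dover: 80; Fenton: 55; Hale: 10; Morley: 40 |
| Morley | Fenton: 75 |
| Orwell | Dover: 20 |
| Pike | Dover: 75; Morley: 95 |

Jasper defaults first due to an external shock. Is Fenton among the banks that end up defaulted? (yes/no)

Round 1 — Jasper defaults (initial).
  Dover: +80 → 80 < 100
  Fenton: +55 → 55 ≥ 50
  Hale: +10 → 10 < 30
  Morley: +40 → 40 < 100
Round 2 — Fenton defaults.
No further defaults.

yes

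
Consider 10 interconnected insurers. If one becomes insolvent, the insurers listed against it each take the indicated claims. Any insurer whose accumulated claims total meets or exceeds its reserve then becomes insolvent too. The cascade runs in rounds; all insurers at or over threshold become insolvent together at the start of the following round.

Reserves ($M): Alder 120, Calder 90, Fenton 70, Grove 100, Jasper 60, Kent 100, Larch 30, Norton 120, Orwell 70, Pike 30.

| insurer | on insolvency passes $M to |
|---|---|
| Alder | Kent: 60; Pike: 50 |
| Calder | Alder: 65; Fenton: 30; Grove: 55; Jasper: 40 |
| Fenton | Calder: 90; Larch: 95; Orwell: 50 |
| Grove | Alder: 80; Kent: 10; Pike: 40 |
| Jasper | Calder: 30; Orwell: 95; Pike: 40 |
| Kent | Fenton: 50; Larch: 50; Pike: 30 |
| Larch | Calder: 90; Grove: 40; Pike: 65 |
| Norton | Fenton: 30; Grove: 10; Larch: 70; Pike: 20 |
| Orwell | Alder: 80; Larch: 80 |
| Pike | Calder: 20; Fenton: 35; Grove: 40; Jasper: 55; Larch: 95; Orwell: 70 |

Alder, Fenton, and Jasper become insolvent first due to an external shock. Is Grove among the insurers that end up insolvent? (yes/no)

yes

Round 1 — Alder, Fenton, Jasper become insolvent (initial).
  Calder: +90+30 → 120 ≥ 90
  Kent: +60 → 60 < 100
  Larch: +95 → 95 ≥ 30
  Orwell: +50+95 → 145 ≥ 70
  Pike: +50+40 → 90 ≥ 30
Round 2 — Calder, Larch, Orwell, Pike become insolvent.
  Grove: +55+40+40 → 135 ≥ 100
Round 3 — Grove becomes insolvent.
  Kent: +10 → 70 < 100
No further insolvencies.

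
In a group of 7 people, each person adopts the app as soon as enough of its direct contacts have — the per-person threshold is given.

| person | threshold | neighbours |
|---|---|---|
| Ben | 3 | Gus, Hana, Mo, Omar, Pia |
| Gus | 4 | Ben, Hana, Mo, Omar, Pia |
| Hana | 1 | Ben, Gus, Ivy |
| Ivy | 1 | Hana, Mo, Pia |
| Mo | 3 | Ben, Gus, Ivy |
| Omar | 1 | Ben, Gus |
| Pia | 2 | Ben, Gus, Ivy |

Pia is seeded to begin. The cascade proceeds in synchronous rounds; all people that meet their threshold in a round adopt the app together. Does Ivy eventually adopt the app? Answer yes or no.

yes

Round 1 — Pia adopts the app (initial).
Round 2 — checking thresholds:
  Ben: 1 of 5 neighbours < 3, holds.
  Gus: 1 of 5 neighbours < 4, holds.
  Ivy: 1 of 3 neighbours ≥ 1, adopts the app.
Round 3 — checking thresholds:
  Ben: 1 of 5 neighbours < 3, holds.
  Gus: 1 of 5 neighbours < 4, holds.
  Hana: 1 of 3 neighbours ≥ 1, adopts the app.
  Mo: 1 of 3 neighbours < 3, holds.
Round 4 — no new adoptions; cascade stops.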